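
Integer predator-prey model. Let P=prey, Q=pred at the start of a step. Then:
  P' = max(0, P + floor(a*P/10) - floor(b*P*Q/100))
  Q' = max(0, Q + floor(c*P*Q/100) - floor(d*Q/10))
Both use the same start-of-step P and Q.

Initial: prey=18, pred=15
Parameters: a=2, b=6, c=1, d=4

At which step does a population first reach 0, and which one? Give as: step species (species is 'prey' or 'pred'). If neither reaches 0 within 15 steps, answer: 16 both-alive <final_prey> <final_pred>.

Answer: 16 both-alive 2 2

Derivation:
Step 1: prey: 18+3-16=5; pred: 15+2-6=11
Step 2: prey: 5+1-3=3; pred: 11+0-4=7
Step 3: prey: 3+0-1=2; pred: 7+0-2=5
Step 4: prey: 2+0-0=2; pred: 5+0-2=3
Step 5: prey: 2+0-0=2; pred: 3+0-1=2
Step 6: prey: 2+0-0=2; pred: 2+0-0=2
Steps 7-15: state stable at prey=2, pred=2 (no change)
No extinction within 15 steps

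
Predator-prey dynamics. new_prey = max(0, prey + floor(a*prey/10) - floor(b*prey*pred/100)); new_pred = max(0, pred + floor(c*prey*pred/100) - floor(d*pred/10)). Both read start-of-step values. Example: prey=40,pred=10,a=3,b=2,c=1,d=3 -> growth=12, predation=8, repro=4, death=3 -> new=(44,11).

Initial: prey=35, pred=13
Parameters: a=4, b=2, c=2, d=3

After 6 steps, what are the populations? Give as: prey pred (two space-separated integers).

Step 1: prey: 35+14-9=40; pred: 13+9-3=19
Step 2: prey: 40+16-15=41; pred: 19+15-5=29
Step 3: prey: 41+16-23=34; pred: 29+23-8=44
Step 4: prey: 34+13-29=18; pred: 44+29-13=60
Step 5: prey: 18+7-21=4; pred: 60+21-18=63
Step 6: prey: 4+1-5=0; pred: 63+5-18=50

Answer: 0 50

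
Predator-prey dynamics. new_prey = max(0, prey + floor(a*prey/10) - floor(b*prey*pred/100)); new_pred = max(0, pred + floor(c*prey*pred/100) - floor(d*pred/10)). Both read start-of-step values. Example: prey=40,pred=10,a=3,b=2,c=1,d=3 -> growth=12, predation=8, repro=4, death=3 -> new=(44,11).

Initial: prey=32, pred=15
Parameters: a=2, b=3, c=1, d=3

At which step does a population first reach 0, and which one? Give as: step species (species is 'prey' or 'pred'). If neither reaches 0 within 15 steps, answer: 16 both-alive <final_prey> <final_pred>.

Step 1: prey: 32+6-14=24; pred: 15+4-4=15
Step 2: prey: 24+4-10=18; pred: 15+3-4=14
Step 3: prey: 18+3-7=14; pred: 14+2-4=12
Step 4: prey: 14+2-5=11; pred: 12+1-3=10
Step 5: prey: 11+2-3=10; pred: 10+1-3=8
Step 6: prey: 10+2-2=10; pred: 8+0-2=6
Step 7: prey: 10+2-1=11; pred: 6+0-1=5
Step 8: prey: 11+2-1=12; pred: 5+0-1=4
Step 9: prey: 12+2-1=13; pred: 4+0-1=3
Step 10: prey: 13+2-1=14; pred: 3+0-0=3
Step 11: prey: 14+2-1=15; pred: 3+0-0=3
Step 12: prey: 15+3-1=17; pred: 3+0-0=3
Step 13: prey: 17+3-1=19; pred: 3+0-0=3
Step 14: prey: 19+3-1=21; pred: 3+0-0=3
Step 15: prey: 21+4-1=24; pred: 3+0-0=3
No extinction within 15 steps

Answer: 16 both-alive 24 3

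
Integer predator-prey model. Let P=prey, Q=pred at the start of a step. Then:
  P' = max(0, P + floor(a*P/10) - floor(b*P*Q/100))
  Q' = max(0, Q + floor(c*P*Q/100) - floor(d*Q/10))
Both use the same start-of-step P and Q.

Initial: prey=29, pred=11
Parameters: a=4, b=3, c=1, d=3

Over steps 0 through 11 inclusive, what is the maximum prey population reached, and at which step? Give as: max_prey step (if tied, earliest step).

Answer: 43 6

Derivation:
Step 1: prey: 29+11-9=31; pred: 11+3-3=11
Step 2: prey: 31+12-10=33; pred: 11+3-3=11
Step 3: prey: 33+13-10=36; pred: 11+3-3=11
Step 4: prey: 36+14-11=39; pred: 11+3-3=11
Step 5: prey: 39+15-12=42; pred: 11+4-3=12
Step 6: prey: 42+16-15=43; pred: 12+5-3=14
Step 7: prey: 43+17-18=42; pred: 14+6-4=16
Step 8: prey: 42+16-20=38; pred: 16+6-4=18
Step 9: prey: 38+15-20=33; pred: 18+6-5=19
Step 10: prey: 33+13-18=28; pred: 19+6-5=20
Step 11: prey: 28+11-16=23; pred: 20+5-6=19
Max prey = 43 at step 6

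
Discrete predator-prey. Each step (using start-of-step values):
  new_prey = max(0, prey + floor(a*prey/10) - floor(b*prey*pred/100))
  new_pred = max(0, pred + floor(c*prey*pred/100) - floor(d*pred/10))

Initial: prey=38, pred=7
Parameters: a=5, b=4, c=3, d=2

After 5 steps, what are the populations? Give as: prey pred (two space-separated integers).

Answer: 0 66

Derivation:
Step 1: prey: 38+19-10=47; pred: 7+7-1=13
Step 2: prey: 47+23-24=46; pred: 13+18-2=29
Step 3: prey: 46+23-53=16; pred: 29+40-5=64
Step 4: prey: 16+8-40=0; pred: 64+30-12=82
Step 5: prey: 0+0-0=0; pred: 82+0-16=66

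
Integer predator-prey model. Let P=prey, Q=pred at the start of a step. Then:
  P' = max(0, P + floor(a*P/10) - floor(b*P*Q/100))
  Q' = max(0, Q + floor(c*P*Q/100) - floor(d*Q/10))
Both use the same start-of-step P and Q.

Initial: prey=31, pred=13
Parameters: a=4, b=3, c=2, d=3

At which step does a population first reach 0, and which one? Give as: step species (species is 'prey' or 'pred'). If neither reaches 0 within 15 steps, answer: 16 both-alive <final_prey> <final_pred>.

Step 1: prey: 31+12-12=31; pred: 13+8-3=18
Step 2: prey: 31+12-16=27; pred: 18+11-5=24
Step 3: prey: 27+10-19=18; pred: 24+12-7=29
Step 4: prey: 18+7-15=10; pred: 29+10-8=31
Step 5: prey: 10+4-9=5; pred: 31+6-9=28
Step 6: prey: 5+2-4=3; pred: 28+2-8=22
Step 7: prey: 3+1-1=3; pred: 22+1-6=17
Step 8: prey: 3+1-1=3; pred: 17+1-5=13
Step 9: prey: 3+1-1=3; pred: 13+0-3=10
Step 10: prey: 3+1-0=4; pred: 10+0-3=7
Step 11: prey: 4+1-0=5; pred: 7+0-2=5
Step 12: prey: 5+2-0=7; pred: 5+0-1=4
Step 13: prey: 7+2-0=9; pred: 4+0-1=3
Step 14: prey: 9+3-0=12; pred: 3+0-0=3
Step 15: prey: 12+4-1=15; pred: 3+0-0=3
No extinction within 15 steps

Answer: 16 both-alive 15 3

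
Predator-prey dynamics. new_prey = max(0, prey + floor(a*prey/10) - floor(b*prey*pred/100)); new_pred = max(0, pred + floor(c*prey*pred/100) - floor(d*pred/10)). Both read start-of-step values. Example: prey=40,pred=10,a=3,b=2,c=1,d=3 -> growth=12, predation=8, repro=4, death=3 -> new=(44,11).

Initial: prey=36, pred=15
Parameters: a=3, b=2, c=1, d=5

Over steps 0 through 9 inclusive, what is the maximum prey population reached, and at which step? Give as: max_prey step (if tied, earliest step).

Step 1: prey: 36+10-10=36; pred: 15+5-7=13
Step 2: prey: 36+10-9=37; pred: 13+4-6=11
Step 3: prey: 37+11-8=40; pred: 11+4-5=10
Step 4: prey: 40+12-8=44; pred: 10+4-5=9
Step 5: prey: 44+13-7=50; pred: 9+3-4=8
Step 6: prey: 50+15-8=57; pred: 8+4-4=8
Step 7: prey: 57+17-9=65; pred: 8+4-4=8
Step 8: prey: 65+19-10=74; pred: 8+5-4=9
Step 9: prey: 74+22-13=83; pred: 9+6-4=11
Max prey = 83 at step 9

Answer: 83 9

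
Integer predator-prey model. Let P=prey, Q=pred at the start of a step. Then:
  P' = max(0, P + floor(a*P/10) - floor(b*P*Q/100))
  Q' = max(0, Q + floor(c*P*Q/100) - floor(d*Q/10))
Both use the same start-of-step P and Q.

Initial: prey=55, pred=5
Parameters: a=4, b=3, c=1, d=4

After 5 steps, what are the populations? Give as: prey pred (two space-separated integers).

Answer: 113 26

Derivation:
Step 1: prey: 55+22-8=69; pred: 5+2-2=5
Step 2: prey: 69+27-10=86; pred: 5+3-2=6
Step 3: prey: 86+34-15=105; pred: 6+5-2=9
Step 4: prey: 105+42-28=119; pred: 9+9-3=15
Step 5: prey: 119+47-53=113; pred: 15+17-6=26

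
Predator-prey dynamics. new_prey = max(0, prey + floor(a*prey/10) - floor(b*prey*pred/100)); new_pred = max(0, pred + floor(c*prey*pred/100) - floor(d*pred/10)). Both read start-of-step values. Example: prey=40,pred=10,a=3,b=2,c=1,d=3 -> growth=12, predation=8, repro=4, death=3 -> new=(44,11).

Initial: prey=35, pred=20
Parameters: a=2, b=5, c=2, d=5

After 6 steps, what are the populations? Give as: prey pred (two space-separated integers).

Answer: 0 1

Derivation:
Step 1: prey: 35+7-35=7; pred: 20+14-10=24
Step 2: prey: 7+1-8=0; pred: 24+3-12=15
Step 3: prey: 0+0-0=0; pred: 15+0-7=8
Step 4: prey: 0+0-0=0; pred: 8+0-4=4
Step 5: prey: 0+0-0=0; pred: 4+0-2=2
Step 6: prey: 0+0-0=0; pred: 2+0-1=1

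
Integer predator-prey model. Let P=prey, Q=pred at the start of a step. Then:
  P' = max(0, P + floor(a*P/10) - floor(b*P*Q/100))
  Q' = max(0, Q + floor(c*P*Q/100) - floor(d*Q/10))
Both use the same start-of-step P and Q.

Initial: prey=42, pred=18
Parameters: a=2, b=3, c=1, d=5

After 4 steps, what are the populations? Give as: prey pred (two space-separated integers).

Step 1: prey: 42+8-22=28; pred: 18+7-9=16
Step 2: prey: 28+5-13=20; pred: 16+4-8=12
Step 3: prey: 20+4-7=17; pred: 12+2-6=8
Step 4: prey: 17+3-4=16; pred: 8+1-4=5

Answer: 16 5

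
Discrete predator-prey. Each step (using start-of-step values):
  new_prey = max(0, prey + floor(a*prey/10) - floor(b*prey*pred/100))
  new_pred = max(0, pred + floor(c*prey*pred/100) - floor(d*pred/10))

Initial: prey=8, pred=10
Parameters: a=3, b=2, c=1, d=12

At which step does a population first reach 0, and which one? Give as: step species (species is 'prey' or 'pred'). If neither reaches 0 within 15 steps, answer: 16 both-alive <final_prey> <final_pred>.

Step 1: prey: 8+2-1=9; pred: 10+0-12=0
First extinction: pred at step 1

Answer: 1 pred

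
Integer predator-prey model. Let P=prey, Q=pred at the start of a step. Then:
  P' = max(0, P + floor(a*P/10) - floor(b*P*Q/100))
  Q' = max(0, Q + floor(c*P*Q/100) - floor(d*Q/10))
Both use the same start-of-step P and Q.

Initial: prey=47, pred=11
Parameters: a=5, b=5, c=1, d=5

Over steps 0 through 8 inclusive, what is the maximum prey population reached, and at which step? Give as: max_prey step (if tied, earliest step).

Step 1: prey: 47+23-25=45; pred: 11+5-5=11
Step 2: prey: 45+22-24=43; pred: 11+4-5=10
Step 3: prey: 43+21-21=43; pred: 10+4-5=9
Step 4: prey: 43+21-19=45; pred: 9+3-4=8
Step 5: prey: 45+22-18=49; pred: 8+3-4=7
Step 6: prey: 49+24-17=56; pred: 7+3-3=7
Step 7: prey: 56+28-19=65; pred: 7+3-3=7
Step 8: prey: 65+32-22=75; pred: 7+4-3=8
Max prey = 75 at step 8

Answer: 75 8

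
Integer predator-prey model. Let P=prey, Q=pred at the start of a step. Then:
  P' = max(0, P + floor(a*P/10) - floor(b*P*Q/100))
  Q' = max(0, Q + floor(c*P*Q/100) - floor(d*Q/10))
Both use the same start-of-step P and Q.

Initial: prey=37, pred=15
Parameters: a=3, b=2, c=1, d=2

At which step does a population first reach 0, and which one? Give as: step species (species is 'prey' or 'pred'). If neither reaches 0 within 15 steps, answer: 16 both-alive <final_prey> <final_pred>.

Step 1: prey: 37+11-11=37; pred: 15+5-3=17
Step 2: prey: 37+11-12=36; pred: 17+6-3=20
Step 3: prey: 36+10-14=32; pred: 20+7-4=23
Step 4: prey: 32+9-14=27; pred: 23+7-4=26
Step 5: prey: 27+8-14=21; pred: 26+7-5=28
Step 6: prey: 21+6-11=16; pred: 28+5-5=28
Step 7: prey: 16+4-8=12; pred: 28+4-5=27
Step 8: prey: 12+3-6=9; pred: 27+3-5=25
Step 9: prey: 9+2-4=7; pred: 25+2-5=22
Step 10: prey: 7+2-3=6; pred: 22+1-4=19
Step 11: prey: 6+1-2=5; pred: 19+1-3=17
Step 12: prey: 5+1-1=5; pred: 17+0-3=14
Step 13: prey: 5+1-1=5; pred: 14+0-2=12
Step 14: prey: 5+1-1=5; pred: 12+0-2=10
Step 15: prey: 5+1-1=5; pred: 10+0-2=8
No extinction within 15 steps

Answer: 16 both-alive 5 8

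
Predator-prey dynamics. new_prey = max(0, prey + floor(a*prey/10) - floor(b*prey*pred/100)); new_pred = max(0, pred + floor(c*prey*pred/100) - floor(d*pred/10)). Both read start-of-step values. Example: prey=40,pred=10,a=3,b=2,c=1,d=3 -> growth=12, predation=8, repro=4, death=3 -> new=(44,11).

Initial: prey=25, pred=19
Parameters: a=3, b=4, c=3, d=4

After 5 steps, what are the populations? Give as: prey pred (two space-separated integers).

Step 1: prey: 25+7-19=13; pred: 19+14-7=26
Step 2: prey: 13+3-13=3; pred: 26+10-10=26
Step 3: prey: 3+0-3=0; pred: 26+2-10=18
Step 4: prey: 0+0-0=0; pred: 18+0-7=11
Step 5: prey: 0+0-0=0; pred: 11+0-4=7

Answer: 0 7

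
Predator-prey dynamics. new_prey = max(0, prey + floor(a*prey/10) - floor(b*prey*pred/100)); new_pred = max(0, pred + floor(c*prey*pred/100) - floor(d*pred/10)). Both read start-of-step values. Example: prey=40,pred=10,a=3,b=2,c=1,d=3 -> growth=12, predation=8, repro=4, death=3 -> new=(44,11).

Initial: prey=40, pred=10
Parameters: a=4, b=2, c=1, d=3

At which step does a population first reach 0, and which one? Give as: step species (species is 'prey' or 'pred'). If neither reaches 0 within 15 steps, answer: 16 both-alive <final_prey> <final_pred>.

Step 1: prey: 40+16-8=48; pred: 10+4-3=11
Step 2: prey: 48+19-10=57; pred: 11+5-3=13
Step 3: prey: 57+22-14=65; pred: 13+7-3=17
Step 4: prey: 65+26-22=69; pred: 17+11-5=23
Step 5: prey: 69+27-31=65; pred: 23+15-6=32
Step 6: prey: 65+26-41=50; pred: 32+20-9=43
Step 7: prey: 50+20-43=27; pred: 43+21-12=52
Step 8: prey: 27+10-28=9; pred: 52+14-15=51
Step 9: prey: 9+3-9=3; pred: 51+4-15=40
Step 10: prey: 3+1-2=2; pred: 40+1-12=29
Step 11: prey: 2+0-1=1; pred: 29+0-8=21
Step 12: prey: 1+0-0=1; pred: 21+0-6=15
Step 13: prey: 1+0-0=1; pred: 15+0-4=11
Step 14: prey: 1+0-0=1; pred: 11+0-3=8
Step 15: prey: 1+0-0=1; pred: 8+0-2=6
No extinction within 15 steps

Answer: 16 both-alive 1 6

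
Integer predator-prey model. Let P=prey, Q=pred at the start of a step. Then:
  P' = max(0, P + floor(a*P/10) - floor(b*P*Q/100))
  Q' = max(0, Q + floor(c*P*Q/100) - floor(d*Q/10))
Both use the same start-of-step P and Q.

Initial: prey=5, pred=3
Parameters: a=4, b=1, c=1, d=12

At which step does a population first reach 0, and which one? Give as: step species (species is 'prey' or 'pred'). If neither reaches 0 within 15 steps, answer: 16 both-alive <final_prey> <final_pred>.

Step 1: prey: 5+2-0=7; pred: 3+0-3=0
First extinction: pred at step 1

Answer: 1 pred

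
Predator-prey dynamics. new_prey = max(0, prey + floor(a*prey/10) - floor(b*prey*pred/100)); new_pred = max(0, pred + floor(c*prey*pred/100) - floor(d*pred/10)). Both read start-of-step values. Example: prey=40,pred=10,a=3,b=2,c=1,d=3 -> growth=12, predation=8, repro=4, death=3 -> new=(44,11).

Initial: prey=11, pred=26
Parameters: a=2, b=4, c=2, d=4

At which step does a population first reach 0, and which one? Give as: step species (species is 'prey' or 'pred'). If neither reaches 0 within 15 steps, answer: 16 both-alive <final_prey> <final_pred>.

Step 1: prey: 11+2-11=2; pred: 26+5-10=21
Step 2: prey: 2+0-1=1; pred: 21+0-8=13
Step 3: prey: 1+0-0=1; pred: 13+0-5=8
Step 4: prey: 1+0-0=1; pred: 8+0-3=5
Step 5: prey: 1+0-0=1; pred: 5+0-2=3
Step 6: prey: 1+0-0=1; pred: 3+0-1=2
Step 7: prey: 1+0-0=1; pred: 2+0-0=2
Steps 8-15: state stable at prey=1, pred=2 (no change)
No extinction within 15 steps

Answer: 16 both-alive 1 2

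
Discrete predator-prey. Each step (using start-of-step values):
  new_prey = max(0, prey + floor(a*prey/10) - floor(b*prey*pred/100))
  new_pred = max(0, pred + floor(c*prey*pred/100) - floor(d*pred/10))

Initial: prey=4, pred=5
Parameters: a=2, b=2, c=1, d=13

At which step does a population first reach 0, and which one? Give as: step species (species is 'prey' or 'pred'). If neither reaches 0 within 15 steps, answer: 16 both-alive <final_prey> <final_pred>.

Answer: 1 pred

Derivation:
Step 1: prey: 4+0-0=4; pred: 5+0-6=0
First extinction: pred at step 1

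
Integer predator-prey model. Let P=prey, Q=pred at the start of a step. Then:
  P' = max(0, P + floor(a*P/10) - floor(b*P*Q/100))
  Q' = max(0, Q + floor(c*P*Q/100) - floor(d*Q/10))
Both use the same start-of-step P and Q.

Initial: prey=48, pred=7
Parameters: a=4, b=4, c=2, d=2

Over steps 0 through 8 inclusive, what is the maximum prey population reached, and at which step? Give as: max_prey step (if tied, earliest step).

Step 1: prey: 48+19-13=54; pred: 7+6-1=12
Step 2: prey: 54+21-25=50; pred: 12+12-2=22
Step 3: prey: 50+20-44=26; pred: 22+22-4=40
Step 4: prey: 26+10-41=0; pred: 40+20-8=52
Step 5: prey: 0+0-0=0; pred: 52+0-10=42
Step 6: prey: 0+0-0=0; pred: 42+0-8=34
Step 7: prey: 0+0-0=0; pred: 34+0-6=28
Step 8: prey: 0+0-0=0; pred: 28+0-5=23
Max prey = 54 at step 1

Answer: 54 1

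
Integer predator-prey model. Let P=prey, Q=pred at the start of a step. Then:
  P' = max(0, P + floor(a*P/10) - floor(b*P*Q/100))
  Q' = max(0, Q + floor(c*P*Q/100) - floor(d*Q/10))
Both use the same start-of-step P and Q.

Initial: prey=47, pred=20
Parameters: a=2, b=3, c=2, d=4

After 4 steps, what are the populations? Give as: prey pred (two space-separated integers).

Answer: 1 16

Derivation:
Step 1: prey: 47+9-28=28; pred: 20+18-8=30
Step 2: prey: 28+5-25=8; pred: 30+16-12=34
Step 3: prey: 8+1-8=1; pred: 34+5-13=26
Step 4: prey: 1+0-0=1; pred: 26+0-10=16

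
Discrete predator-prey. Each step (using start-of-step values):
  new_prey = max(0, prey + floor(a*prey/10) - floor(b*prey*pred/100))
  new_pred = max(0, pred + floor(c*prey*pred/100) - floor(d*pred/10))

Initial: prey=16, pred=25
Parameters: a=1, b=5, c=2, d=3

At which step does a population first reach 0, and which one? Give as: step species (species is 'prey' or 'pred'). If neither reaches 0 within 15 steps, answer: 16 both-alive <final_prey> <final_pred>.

Answer: 1 prey

Derivation:
Step 1: prey: 16+1-20=0; pred: 25+8-7=26
First extinction: prey at step 1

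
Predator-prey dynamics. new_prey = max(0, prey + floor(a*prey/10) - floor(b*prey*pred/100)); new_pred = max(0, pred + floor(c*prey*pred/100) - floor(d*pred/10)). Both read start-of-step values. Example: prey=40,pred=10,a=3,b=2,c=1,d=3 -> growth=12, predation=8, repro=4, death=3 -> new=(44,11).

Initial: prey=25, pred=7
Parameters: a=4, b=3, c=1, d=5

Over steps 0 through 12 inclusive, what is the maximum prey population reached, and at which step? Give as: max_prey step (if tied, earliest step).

Step 1: prey: 25+10-5=30; pred: 7+1-3=5
Step 2: prey: 30+12-4=38; pred: 5+1-2=4
Step 3: prey: 38+15-4=49; pred: 4+1-2=3
Step 4: prey: 49+19-4=64; pred: 3+1-1=3
Step 5: prey: 64+25-5=84; pred: 3+1-1=3
Step 6: prey: 84+33-7=110; pred: 3+2-1=4
Step 7: prey: 110+44-13=141; pred: 4+4-2=6
Step 8: prey: 141+56-25=172; pred: 6+8-3=11
Step 9: prey: 172+68-56=184; pred: 11+18-5=24
Step 10: prey: 184+73-132=125; pred: 24+44-12=56
Step 11: prey: 125+50-210=0; pred: 56+70-28=98
Step 12: prey: 0+0-0=0; pred: 98+0-49=49
Max prey = 184 at step 9

Answer: 184 9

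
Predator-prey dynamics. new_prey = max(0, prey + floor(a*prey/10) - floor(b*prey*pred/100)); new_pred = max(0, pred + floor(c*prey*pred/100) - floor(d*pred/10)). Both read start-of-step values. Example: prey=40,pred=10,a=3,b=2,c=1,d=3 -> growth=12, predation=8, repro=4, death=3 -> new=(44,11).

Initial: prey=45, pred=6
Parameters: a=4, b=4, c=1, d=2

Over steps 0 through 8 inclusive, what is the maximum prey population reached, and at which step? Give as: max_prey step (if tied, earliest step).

Step 1: prey: 45+18-10=53; pred: 6+2-1=7
Step 2: prey: 53+21-14=60; pred: 7+3-1=9
Step 3: prey: 60+24-21=63; pred: 9+5-1=13
Step 4: prey: 63+25-32=56; pred: 13+8-2=19
Step 5: prey: 56+22-42=36; pred: 19+10-3=26
Step 6: prey: 36+14-37=13; pred: 26+9-5=30
Step 7: prey: 13+5-15=3; pred: 30+3-6=27
Step 8: prey: 3+1-3=1; pred: 27+0-5=22
Max prey = 63 at step 3

Answer: 63 3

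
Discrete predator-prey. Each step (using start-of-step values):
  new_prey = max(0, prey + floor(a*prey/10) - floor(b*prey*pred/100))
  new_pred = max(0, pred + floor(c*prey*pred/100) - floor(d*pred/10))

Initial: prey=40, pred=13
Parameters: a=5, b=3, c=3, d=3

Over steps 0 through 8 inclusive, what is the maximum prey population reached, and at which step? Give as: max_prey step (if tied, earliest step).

Step 1: prey: 40+20-15=45; pred: 13+15-3=25
Step 2: prey: 45+22-33=34; pred: 25+33-7=51
Step 3: prey: 34+17-52=0; pred: 51+52-15=88
Step 4: prey: 0+0-0=0; pred: 88+0-26=62
Step 5: prey: 0+0-0=0; pred: 62+0-18=44
Step 6: prey: 0+0-0=0; pred: 44+0-13=31
Step 7: prey: 0+0-0=0; pred: 31+0-9=22
Step 8: prey: 0+0-0=0; pred: 22+0-6=16
Max prey = 45 at step 1

Answer: 45 1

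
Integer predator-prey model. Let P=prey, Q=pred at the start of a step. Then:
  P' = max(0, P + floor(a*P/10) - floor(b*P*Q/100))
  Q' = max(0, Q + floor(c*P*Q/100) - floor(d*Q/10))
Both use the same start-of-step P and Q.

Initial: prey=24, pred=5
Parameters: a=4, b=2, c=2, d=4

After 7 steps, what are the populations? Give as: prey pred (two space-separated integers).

Step 1: prey: 24+9-2=31; pred: 5+2-2=5
Step 2: prey: 31+12-3=40; pred: 5+3-2=6
Step 3: prey: 40+16-4=52; pred: 6+4-2=8
Step 4: prey: 52+20-8=64; pred: 8+8-3=13
Step 5: prey: 64+25-16=73; pred: 13+16-5=24
Step 6: prey: 73+29-35=67; pred: 24+35-9=50
Step 7: prey: 67+26-67=26; pred: 50+67-20=97

Answer: 26 97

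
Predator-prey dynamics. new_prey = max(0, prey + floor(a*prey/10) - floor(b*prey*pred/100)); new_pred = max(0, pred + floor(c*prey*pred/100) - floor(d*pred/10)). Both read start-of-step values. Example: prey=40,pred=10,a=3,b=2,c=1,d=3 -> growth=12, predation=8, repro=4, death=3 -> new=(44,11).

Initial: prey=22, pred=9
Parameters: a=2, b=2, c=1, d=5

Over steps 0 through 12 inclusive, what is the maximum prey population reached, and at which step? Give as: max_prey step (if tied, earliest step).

Answer: 119 12

Derivation:
Step 1: prey: 22+4-3=23; pred: 9+1-4=6
Step 2: prey: 23+4-2=25; pred: 6+1-3=4
Step 3: prey: 25+5-2=28; pred: 4+1-2=3
Step 4: prey: 28+5-1=32; pred: 3+0-1=2
Step 5: prey: 32+6-1=37; pred: 2+0-1=1
Step 6: prey: 37+7-0=44; pred: 1+0-0=1
Step 7: prey: 44+8-0=52; pred: 1+0-0=1
Step 8: prey: 52+10-1=61; pred: 1+0-0=1
Step 9: prey: 61+12-1=72; pred: 1+0-0=1
Step 10: prey: 72+14-1=85; pred: 1+0-0=1
Step 11: prey: 85+17-1=101; pred: 1+0-0=1
Step 12: prey: 101+20-2=119; pred: 1+1-0=2
Max prey = 119 at step 12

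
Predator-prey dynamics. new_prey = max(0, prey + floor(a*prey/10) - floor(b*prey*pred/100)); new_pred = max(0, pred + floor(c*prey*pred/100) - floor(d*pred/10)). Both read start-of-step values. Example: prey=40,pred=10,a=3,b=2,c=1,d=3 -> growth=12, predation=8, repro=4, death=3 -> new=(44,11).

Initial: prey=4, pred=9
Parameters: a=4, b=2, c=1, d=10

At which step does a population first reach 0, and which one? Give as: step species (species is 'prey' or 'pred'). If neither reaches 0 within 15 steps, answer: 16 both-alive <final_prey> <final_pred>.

Answer: 1 pred

Derivation:
Step 1: prey: 4+1-0=5; pred: 9+0-9=0
First extinction: pred at step 1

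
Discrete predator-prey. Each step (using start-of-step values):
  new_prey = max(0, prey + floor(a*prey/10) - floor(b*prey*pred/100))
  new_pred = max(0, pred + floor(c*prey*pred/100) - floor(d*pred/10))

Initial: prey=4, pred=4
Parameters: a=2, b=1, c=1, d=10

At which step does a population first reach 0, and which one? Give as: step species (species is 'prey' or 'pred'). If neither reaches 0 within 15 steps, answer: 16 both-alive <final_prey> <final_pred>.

Step 1: prey: 4+0-0=4; pred: 4+0-4=0
First extinction: pred at step 1

Answer: 1 pred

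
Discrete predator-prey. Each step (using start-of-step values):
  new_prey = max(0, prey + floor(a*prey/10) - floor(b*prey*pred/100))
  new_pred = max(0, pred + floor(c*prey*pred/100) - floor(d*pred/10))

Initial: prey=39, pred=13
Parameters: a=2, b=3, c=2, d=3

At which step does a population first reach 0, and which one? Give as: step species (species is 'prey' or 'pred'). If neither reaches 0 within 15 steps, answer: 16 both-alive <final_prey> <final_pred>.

Step 1: prey: 39+7-15=31; pred: 13+10-3=20
Step 2: prey: 31+6-18=19; pred: 20+12-6=26
Step 3: prey: 19+3-14=8; pred: 26+9-7=28
Step 4: prey: 8+1-6=3; pred: 28+4-8=24
Step 5: prey: 3+0-2=1; pred: 24+1-7=18
Step 6: prey: 1+0-0=1; pred: 18+0-5=13
Step 7: prey: 1+0-0=1; pred: 13+0-3=10
Step 8: prey: 1+0-0=1; pred: 10+0-3=7
Step 9: prey: 1+0-0=1; pred: 7+0-2=5
Step 10: prey: 1+0-0=1; pred: 5+0-1=4
Step 11: prey: 1+0-0=1; pred: 4+0-1=3
Step 12: prey: 1+0-0=1; pred: 3+0-0=3
Steps 13-15: state stable at prey=1, pred=3 (no change)
No extinction within 15 steps

Answer: 16 both-alive 1 3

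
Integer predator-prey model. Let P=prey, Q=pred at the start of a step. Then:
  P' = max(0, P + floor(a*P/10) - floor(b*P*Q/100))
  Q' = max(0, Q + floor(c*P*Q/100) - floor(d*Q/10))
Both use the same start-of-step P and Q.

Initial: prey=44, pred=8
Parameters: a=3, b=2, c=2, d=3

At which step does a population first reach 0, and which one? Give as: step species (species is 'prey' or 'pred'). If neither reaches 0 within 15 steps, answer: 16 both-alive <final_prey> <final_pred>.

Answer: 6 prey

Derivation:
Step 1: prey: 44+13-7=50; pred: 8+7-2=13
Step 2: prey: 50+15-13=52; pred: 13+13-3=23
Step 3: prey: 52+15-23=44; pred: 23+23-6=40
Step 4: prey: 44+13-35=22; pred: 40+35-12=63
Step 5: prey: 22+6-27=1; pred: 63+27-18=72
Step 6: prey: 1+0-1=0; pred: 72+1-21=52
First extinction: prey at step 6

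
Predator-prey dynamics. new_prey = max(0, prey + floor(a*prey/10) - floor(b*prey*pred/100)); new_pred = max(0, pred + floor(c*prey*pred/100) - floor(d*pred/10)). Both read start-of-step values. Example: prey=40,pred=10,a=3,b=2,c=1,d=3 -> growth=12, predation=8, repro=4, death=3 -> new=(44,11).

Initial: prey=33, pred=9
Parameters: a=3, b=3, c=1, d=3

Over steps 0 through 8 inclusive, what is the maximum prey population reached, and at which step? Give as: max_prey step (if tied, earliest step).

Step 1: prey: 33+9-8=34; pred: 9+2-2=9
Step 2: prey: 34+10-9=35; pred: 9+3-2=10
Step 3: prey: 35+10-10=35; pred: 10+3-3=10
Step 4: prey: 35+10-10=35; pred: 10+3-3=10
Step 5: prey: 35+10-10=35; pred: 10+3-3=10
Step 6: prey: 35+10-10=35; pred: 10+3-3=10
Step 7: prey: 35+10-10=35; pred: 10+3-3=10
Step 8: prey: 35+10-10=35; pred: 10+3-3=10
Max prey = 35 at step 2

Answer: 35 2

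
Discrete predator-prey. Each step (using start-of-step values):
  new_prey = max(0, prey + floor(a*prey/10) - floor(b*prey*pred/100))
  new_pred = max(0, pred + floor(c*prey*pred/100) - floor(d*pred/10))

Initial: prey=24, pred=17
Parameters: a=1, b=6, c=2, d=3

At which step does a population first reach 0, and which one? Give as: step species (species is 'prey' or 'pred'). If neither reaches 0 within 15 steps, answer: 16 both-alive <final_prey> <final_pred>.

Step 1: prey: 24+2-24=2; pred: 17+8-5=20
Step 2: prey: 2+0-2=0; pred: 20+0-6=14
First extinction: prey at step 2

Answer: 2 prey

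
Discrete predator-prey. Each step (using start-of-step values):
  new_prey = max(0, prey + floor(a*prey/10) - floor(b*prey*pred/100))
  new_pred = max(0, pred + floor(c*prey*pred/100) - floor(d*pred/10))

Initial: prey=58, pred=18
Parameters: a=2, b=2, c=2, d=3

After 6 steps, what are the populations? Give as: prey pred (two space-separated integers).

Step 1: prey: 58+11-20=49; pred: 18+20-5=33
Step 2: prey: 49+9-32=26; pred: 33+32-9=56
Step 3: prey: 26+5-29=2; pred: 56+29-16=69
Step 4: prey: 2+0-2=0; pred: 69+2-20=51
Step 5: prey: 0+0-0=0; pred: 51+0-15=36
Step 6: prey: 0+0-0=0; pred: 36+0-10=26

Answer: 0 26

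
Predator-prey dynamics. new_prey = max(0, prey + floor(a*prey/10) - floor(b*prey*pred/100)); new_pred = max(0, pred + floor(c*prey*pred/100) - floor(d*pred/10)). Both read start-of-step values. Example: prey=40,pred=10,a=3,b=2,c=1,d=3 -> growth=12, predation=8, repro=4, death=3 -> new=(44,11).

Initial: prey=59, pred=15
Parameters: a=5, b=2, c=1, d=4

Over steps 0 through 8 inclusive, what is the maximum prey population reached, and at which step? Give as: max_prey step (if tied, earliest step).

Answer: 86 3

Derivation:
Step 1: prey: 59+29-17=71; pred: 15+8-6=17
Step 2: prey: 71+35-24=82; pred: 17+12-6=23
Step 3: prey: 82+41-37=86; pred: 23+18-9=32
Step 4: prey: 86+43-55=74; pred: 32+27-12=47
Step 5: prey: 74+37-69=42; pred: 47+34-18=63
Step 6: prey: 42+21-52=11; pred: 63+26-25=64
Step 7: prey: 11+5-14=2; pred: 64+7-25=46
Step 8: prey: 2+1-1=2; pred: 46+0-18=28
Max prey = 86 at step 3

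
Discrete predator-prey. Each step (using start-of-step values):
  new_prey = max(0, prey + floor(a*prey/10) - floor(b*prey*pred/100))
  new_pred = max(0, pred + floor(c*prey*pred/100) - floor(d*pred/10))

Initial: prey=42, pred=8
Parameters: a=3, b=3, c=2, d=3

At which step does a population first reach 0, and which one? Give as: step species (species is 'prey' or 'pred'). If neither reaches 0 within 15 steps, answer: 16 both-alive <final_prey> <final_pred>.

Step 1: prey: 42+12-10=44; pred: 8+6-2=12
Step 2: prey: 44+13-15=42; pred: 12+10-3=19
Step 3: prey: 42+12-23=31; pred: 19+15-5=29
Step 4: prey: 31+9-26=14; pred: 29+17-8=38
Step 5: prey: 14+4-15=3; pred: 38+10-11=37
Step 6: prey: 3+0-3=0; pred: 37+2-11=28
First extinction: prey at step 6

Answer: 6 prey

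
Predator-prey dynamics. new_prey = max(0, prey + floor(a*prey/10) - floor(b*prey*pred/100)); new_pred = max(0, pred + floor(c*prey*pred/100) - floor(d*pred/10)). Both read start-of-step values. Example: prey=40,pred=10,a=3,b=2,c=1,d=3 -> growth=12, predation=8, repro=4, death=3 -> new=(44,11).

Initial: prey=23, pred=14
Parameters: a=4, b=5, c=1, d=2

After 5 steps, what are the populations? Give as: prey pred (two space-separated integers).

Step 1: prey: 23+9-16=16; pred: 14+3-2=15
Step 2: prey: 16+6-12=10; pred: 15+2-3=14
Step 3: prey: 10+4-7=7; pred: 14+1-2=13
Step 4: prey: 7+2-4=5; pred: 13+0-2=11
Step 5: prey: 5+2-2=5; pred: 11+0-2=9

Answer: 5 9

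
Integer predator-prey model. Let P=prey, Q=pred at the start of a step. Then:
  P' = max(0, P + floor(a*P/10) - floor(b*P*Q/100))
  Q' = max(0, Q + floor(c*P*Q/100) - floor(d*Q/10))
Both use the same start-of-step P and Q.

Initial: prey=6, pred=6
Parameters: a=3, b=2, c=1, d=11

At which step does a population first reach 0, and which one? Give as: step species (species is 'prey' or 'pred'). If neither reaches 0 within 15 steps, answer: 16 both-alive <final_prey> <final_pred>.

Answer: 1 pred

Derivation:
Step 1: prey: 6+1-0=7; pred: 6+0-6=0
First extinction: pred at step 1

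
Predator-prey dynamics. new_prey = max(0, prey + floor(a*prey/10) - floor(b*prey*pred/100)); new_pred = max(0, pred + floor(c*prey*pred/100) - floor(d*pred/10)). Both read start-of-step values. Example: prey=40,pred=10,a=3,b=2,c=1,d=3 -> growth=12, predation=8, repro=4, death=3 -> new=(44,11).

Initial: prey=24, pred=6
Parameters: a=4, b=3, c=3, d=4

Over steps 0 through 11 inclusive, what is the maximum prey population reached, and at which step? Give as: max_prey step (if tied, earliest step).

Step 1: prey: 24+9-4=29; pred: 6+4-2=8
Step 2: prey: 29+11-6=34; pred: 8+6-3=11
Step 3: prey: 34+13-11=36; pred: 11+11-4=18
Step 4: prey: 36+14-19=31; pred: 18+19-7=30
Step 5: prey: 31+12-27=16; pred: 30+27-12=45
Step 6: prey: 16+6-21=1; pred: 45+21-18=48
Step 7: prey: 1+0-1=0; pred: 48+1-19=30
Step 8: prey: 0+0-0=0; pred: 30+0-12=18
Step 9: prey: 0+0-0=0; pred: 18+0-7=11
Step 10: prey: 0+0-0=0; pred: 11+0-4=7
Step 11: prey: 0+0-0=0; pred: 7+0-2=5
Max prey = 36 at step 3

Answer: 36 3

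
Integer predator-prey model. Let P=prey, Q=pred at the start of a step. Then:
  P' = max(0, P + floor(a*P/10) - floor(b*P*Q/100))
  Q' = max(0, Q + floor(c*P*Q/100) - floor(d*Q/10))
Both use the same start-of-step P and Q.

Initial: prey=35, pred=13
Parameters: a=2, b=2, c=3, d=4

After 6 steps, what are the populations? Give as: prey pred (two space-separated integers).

Step 1: prey: 35+7-9=33; pred: 13+13-5=21
Step 2: prey: 33+6-13=26; pred: 21+20-8=33
Step 3: prey: 26+5-17=14; pred: 33+25-13=45
Step 4: prey: 14+2-12=4; pred: 45+18-18=45
Step 5: prey: 4+0-3=1; pred: 45+5-18=32
Step 6: prey: 1+0-0=1; pred: 32+0-12=20

Answer: 1 20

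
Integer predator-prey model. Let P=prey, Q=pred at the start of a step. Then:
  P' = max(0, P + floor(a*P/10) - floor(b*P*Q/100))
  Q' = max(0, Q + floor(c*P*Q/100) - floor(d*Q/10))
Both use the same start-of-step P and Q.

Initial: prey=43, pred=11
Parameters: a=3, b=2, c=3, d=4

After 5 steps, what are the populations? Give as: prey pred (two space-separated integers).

Answer: 0 54

Derivation:
Step 1: prey: 43+12-9=46; pred: 11+14-4=21
Step 2: prey: 46+13-19=40; pred: 21+28-8=41
Step 3: prey: 40+12-32=20; pred: 41+49-16=74
Step 4: prey: 20+6-29=0; pred: 74+44-29=89
Step 5: prey: 0+0-0=0; pred: 89+0-35=54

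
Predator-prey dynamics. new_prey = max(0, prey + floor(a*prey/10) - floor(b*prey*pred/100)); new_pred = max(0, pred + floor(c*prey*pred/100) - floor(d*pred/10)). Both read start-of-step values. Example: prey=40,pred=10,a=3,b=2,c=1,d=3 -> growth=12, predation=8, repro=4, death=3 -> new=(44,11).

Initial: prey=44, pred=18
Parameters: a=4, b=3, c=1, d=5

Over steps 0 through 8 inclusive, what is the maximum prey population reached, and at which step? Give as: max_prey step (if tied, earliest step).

Answer: 72 8

Derivation:
Step 1: prey: 44+17-23=38; pred: 18+7-9=16
Step 2: prey: 38+15-18=35; pred: 16+6-8=14
Step 3: prey: 35+14-14=35; pred: 14+4-7=11
Step 4: prey: 35+14-11=38; pred: 11+3-5=9
Step 5: prey: 38+15-10=43; pred: 9+3-4=8
Step 6: prey: 43+17-10=50; pred: 8+3-4=7
Step 7: prey: 50+20-10=60; pred: 7+3-3=7
Step 8: prey: 60+24-12=72; pred: 7+4-3=8
Max prey = 72 at step 8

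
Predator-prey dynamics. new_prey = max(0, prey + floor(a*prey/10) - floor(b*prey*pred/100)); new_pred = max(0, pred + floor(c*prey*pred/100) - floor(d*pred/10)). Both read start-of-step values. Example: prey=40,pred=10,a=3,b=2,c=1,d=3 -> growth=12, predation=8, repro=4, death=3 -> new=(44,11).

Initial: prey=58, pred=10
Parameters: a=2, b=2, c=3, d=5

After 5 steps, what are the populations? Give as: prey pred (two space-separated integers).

Answer: 0 35

Derivation:
Step 1: prey: 58+11-11=58; pred: 10+17-5=22
Step 2: prey: 58+11-25=44; pred: 22+38-11=49
Step 3: prey: 44+8-43=9; pred: 49+64-24=89
Step 4: prey: 9+1-16=0; pred: 89+24-44=69
Step 5: prey: 0+0-0=0; pred: 69+0-34=35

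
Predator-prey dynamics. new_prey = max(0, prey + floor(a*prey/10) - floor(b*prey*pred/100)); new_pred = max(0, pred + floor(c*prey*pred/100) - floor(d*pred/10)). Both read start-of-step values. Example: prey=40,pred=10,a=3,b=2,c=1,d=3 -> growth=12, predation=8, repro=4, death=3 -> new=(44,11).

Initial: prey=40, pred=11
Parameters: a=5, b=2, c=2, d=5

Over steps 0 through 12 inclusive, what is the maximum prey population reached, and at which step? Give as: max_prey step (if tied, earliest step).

Step 1: prey: 40+20-8=52; pred: 11+8-5=14
Step 2: prey: 52+26-14=64; pred: 14+14-7=21
Step 3: prey: 64+32-26=70; pred: 21+26-10=37
Step 4: prey: 70+35-51=54; pred: 37+51-18=70
Step 5: prey: 54+27-75=6; pred: 70+75-35=110
Step 6: prey: 6+3-13=0; pred: 110+13-55=68
Step 7: prey: 0+0-0=0; pred: 68+0-34=34
Step 8: prey: 0+0-0=0; pred: 34+0-17=17
Step 9: prey: 0+0-0=0; pred: 17+0-8=9
Step 10: prey: 0+0-0=0; pred: 9+0-4=5
Step 11: prey: 0+0-0=0; pred: 5+0-2=3
Step 12: prey: 0+0-0=0; pred: 3+0-1=2
Max prey = 70 at step 3

Answer: 70 3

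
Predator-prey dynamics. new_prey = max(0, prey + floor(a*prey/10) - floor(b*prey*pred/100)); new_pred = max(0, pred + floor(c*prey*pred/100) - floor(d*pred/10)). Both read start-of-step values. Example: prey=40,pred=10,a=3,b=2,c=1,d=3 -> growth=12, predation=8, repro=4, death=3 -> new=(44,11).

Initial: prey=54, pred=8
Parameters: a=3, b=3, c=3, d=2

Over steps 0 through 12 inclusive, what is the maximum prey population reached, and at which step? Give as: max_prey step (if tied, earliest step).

Step 1: prey: 54+16-12=58; pred: 8+12-1=19
Step 2: prey: 58+17-33=42; pred: 19+33-3=49
Step 3: prey: 42+12-61=0; pred: 49+61-9=101
Step 4: prey: 0+0-0=0; pred: 101+0-20=81
Step 5: prey: 0+0-0=0; pred: 81+0-16=65
Step 6: prey: 0+0-0=0; pred: 65+0-13=52
Step 7: prey: 0+0-0=0; pred: 52+0-10=42
Step 8: prey: 0+0-0=0; pred: 42+0-8=34
Step 9: prey: 0+0-0=0; pred: 34+0-6=28
Step 10: prey: 0+0-0=0; pred: 28+0-5=23
Step 11: prey: 0+0-0=0; pred: 23+0-4=19
Step 12: prey: 0+0-0=0; pred: 19+0-3=16
Max prey = 58 at step 1

Answer: 58 1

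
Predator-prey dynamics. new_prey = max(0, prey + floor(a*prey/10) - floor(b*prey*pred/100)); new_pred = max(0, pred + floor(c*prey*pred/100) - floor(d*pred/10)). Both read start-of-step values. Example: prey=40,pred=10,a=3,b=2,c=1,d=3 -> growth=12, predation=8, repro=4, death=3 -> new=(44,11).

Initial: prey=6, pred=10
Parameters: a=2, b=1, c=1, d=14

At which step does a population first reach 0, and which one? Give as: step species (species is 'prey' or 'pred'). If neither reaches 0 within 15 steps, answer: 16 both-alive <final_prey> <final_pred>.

Step 1: prey: 6+1-0=7; pred: 10+0-14=0
First extinction: pred at step 1

Answer: 1 pred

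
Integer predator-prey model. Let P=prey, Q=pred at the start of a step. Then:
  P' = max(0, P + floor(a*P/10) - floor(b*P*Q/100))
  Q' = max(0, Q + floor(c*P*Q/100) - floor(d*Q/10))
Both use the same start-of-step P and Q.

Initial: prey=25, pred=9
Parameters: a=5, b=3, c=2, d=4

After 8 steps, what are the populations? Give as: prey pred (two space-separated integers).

Answer: 2 28

Derivation:
Step 1: prey: 25+12-6=31; pred: 9+4-3=10
Step 2: prey: 31+15-9=37; pred: 10+6-4=12
Step 3: prey: 37+18-13=42; pred: 12+8-4=16
Step 4: prey: 42+21-20=43; pred: 16+13-6=23
Step 5: prey: 43+21-29=35; pred: 23+19-9=33
Step 6: prey: 35+17-34=18; pred: 33+23-13=43
Step 7: prey: 18+9-23=4; pred: 43+15-17=41
Step 8: prey: 4+2-4=2; pred: 41+3-16=28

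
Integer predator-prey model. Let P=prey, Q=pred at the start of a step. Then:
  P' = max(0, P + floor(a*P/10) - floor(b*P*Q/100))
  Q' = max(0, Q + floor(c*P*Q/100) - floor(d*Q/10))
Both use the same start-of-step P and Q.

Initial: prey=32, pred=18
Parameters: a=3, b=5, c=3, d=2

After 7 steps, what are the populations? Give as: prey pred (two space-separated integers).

Answer: 0 13

Derivation:
Step 1: prey: 32+9-28=13; pred: 18+17-3=32
Step 2: prey: 13+3-20=0; pred: 32+12-6=38
Step 3: prey: 0+0-0=0; pred: 38+0-7=31
Step 4: prey: 0+0-0=0; pred: 31+0-6=25
Step 5: prey: 0+0-0=0; pred: 25+0-5=20
Step 6: prey: 0+0-0=0; pred: 20+0-4=16
Step 7: prey: 0+0-0=0; pred: 16+0-3=13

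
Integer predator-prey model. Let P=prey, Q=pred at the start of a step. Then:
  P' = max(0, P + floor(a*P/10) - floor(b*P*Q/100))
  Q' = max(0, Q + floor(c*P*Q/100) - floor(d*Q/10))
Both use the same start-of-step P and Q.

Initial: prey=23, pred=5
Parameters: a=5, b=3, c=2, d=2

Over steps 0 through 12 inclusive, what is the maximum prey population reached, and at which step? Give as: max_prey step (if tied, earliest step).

Step 1: prey: 23+11-3=31; pred: 5+2-1=6
Step 2: prey: 31+15-5=41; pred: 6+3-1=8
Step 3: prey: 41+20-9=52; pred: 8+6-1=13
Step 4: prey: 52+26-20=58; pred: 13+13-2=24
Step 5: prey: 58+29-41=46; pred: 24+27-4=47
Step 6: prey: 46+23-64=5; pred: 47+43-9=81
Step 7: prey: 5+2-12=0; pred: 81+8-16=73
Step 8: prey: 0+0-0=0; pred: 73+0-14=59
Step 9: prey: 0+0-0=0; pred: 59+0-11=48
Step 10: prey: 0+0-0=0; pred: 48+0-9=39
Step 11: prey: 0+0-0=0; pred: 39+0-7=32
Step 12: prey: 0+0-0=0; pred: 32+0-6=26
Max prey = 58 at step 4

Answer: 58 4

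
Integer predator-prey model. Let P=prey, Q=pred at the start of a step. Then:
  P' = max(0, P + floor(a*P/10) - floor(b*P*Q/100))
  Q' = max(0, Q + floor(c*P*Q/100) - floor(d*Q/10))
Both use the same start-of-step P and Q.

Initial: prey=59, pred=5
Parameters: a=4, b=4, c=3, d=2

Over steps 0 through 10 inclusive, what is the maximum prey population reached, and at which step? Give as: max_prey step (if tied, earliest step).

Step 1: prey: 59+23-11=71; pred: 5+8-1=12
Step 2: prey: 71+28-34=65; pred: 12+25-2=35
Step 3: prey: 65+26-91=0; pred: 35+68-7=96
Step 4: prey: 0+0-0=0; pred: 96+0-19=77
Step 5: prey: 0+0-0=0; pred: 77+0-15=62
Step 6: prey: 0+0-0=0; pred: 62+0-12=50
Step 7: prey: 0+0-0=0; pred: 50+0-10=40
Step 8: prey: 0+0-0=0; pred: 40+0-8=32
Step 9: prey: 0+0-0=0; pred: 32+0-6=26
Step 10: prey: 0+0-0=0; pred: 26+0-5=21
Max prey = 71 at step 1

Answer: 71 1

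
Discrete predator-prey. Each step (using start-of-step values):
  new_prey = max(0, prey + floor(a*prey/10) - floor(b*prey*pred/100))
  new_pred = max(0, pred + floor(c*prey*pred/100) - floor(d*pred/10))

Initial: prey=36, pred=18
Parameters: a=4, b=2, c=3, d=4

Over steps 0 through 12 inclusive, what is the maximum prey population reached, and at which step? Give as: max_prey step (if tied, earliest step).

Answer: 38 1

Derivation:
Step 1: prey: 36+14-12=38; pred: 18+19-7=30
Step 2: prey: 38+15-22=31; pred: 30+34-12=52
Step 3: prey: 31+12-32=11; pred: 52+48-20=80
Step 4: prey: 11+4-17=0; pred: 80+26-32=74
Step 5: prey: 0+0-0=0; pred: 74+0-29=45
Step 6: prey: 0+0-0=0; pred: 45+0-18=27
Step 7: prey: 0+0-0=0; pred: 27+0-10=17
Step 8: prey: 0+0-0=0; pred: 17+0-6=11
Step 9: prey: 0+0-0=0; pred: 11+0-4=7
Step 10: prey: 0+0-0=0; pred: 7+0-2=5
Step 11: prey: 0+0-0=0; pred: 5+0-2=3
Step 12: prey: 0+0-0=0; pred: 3+0-1=2
Max prey = 38 at step 1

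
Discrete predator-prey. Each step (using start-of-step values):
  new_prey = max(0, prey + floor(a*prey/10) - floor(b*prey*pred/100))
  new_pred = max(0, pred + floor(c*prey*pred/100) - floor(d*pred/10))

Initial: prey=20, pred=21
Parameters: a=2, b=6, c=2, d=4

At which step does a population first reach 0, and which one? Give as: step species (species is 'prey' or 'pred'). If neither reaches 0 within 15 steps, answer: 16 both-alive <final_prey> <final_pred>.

Answer: 1 prey

Derivation:
Step 1: prey: 20+4-25=0; pred: 21+8-8=21
First extinction: prey at step 1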